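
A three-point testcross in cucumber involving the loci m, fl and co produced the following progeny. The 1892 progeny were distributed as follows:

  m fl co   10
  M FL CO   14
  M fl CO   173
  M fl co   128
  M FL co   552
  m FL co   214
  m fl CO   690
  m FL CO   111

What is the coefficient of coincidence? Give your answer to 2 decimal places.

The two most frequent reciprocal classes, M FL co and m fl CO, are the parental types, so the F1 was M FL co / m fl CO.
The two rarest classes, M FL CO and m fl co, are the double crossovers. Comparing them with the parentals, only the co allele has switched, so co is the middle locus and the order is m – co – fl.
m–co: (387 + 24)/1892 = 0.2172; co–fl: (239 + 24)/1892 = 0.1390.
Expected DCO frequency = 0.2172 × 0.1390 ≈ 0.03019; observed = 24/1892 ≈ 0.01268.
Coefficient of coincidence = 0.01268/0.03019 ≈ 0.42.

0.42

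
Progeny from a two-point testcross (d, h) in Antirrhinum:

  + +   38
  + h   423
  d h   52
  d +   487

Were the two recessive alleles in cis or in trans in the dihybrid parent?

trans

The two most frequent classes are + h (423) and d + (487); these are the parental (non-recombinant) types.
So the F1 carried + h on one chromosome and d + on the other — the recessive alleles are on opposite chromosomes (trans / repulsion).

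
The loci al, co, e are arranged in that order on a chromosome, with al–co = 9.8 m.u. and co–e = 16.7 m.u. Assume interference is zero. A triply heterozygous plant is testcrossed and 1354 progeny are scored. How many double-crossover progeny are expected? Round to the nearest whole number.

22

Map distances give recombination frequencies of 0.098 and 0.167 for the two intervals.
With no interference, expected double-crossover frequency = 0.098 × 0.167 = 0.01637.
Expected number = 0.01637 × 1354 = 22.16 ≈ 22.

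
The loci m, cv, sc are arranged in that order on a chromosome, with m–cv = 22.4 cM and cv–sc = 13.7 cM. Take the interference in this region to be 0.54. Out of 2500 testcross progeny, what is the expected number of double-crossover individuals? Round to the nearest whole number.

Map distances give recombination frequencies of 0.224 and 0.137 for the two intervals.
With interference 0.54 (so coincidence = 0.46), expected double-crossover frequency = 0.224 × 0.137 × 0.46 = 0.01412.
Expected number = 0.01412 × 2500 = 35.29 ≈ 35.

35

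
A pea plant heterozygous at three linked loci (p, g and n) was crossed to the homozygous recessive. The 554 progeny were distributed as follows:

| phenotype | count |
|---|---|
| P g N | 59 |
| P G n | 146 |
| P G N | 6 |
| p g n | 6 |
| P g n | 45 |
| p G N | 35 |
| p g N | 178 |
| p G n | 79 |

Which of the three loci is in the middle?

The two most frequent reciprocal classes, P G n and p g N, are the parental types, so the F1 was P G n / p g N.
The two rarest classes, P G N and p g n, are the double crossovers. Comparing them with the parentals, only the n allele has switched, so n is the middle locus and the order is p – n – g.

n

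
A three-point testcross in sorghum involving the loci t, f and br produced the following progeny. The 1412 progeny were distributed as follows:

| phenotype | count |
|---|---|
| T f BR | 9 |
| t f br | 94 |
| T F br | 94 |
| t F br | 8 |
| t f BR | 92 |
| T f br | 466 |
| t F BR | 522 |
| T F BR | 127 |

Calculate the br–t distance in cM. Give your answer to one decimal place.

16.9 cM

The two most frequent reciprocal classes, T f br and t F BR, are the parental types, so the F1 was T f br / t F BR.
The two rarest classes, T f BR and t F br, are the double crossovers. Comparing them with the parentals, only the br allele has switched, so br is the middle locus and the order is f – br – t.
Crossovers in the br–t interval produce the single-crossover classes t f br and T F BR (94 + 127 = 221) plus the double crossovers (17).
RF(br–t) = (221 + 17) / 1412 = 238/1412 = 0.1686 → 16.9 cM.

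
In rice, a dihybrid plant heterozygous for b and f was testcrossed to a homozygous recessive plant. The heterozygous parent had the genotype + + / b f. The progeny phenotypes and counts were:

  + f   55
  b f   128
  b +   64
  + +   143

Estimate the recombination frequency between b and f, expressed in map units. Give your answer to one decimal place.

The recombinant classes are + f and b +: 55 + 64 = 119.
Recombination frequency = 119/390 = 0.3051 ≈ 30.5%, i.e. 30.5 map units.

30.5 map units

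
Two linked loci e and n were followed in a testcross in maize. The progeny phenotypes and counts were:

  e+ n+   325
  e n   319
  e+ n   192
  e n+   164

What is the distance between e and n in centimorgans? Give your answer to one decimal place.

35.6 centimorgans

The two most frequent classes, e+ n+ (325) and e n (319), are the parental types, so the F1 was e+ n+ / e n.
The recombinant classes are e+ n and e n+: 192 + 164 = 356.
Recombination frequency = 356/1000 = 0.3560 ≈ 35.6%, i.e. 35.6 centimorgans.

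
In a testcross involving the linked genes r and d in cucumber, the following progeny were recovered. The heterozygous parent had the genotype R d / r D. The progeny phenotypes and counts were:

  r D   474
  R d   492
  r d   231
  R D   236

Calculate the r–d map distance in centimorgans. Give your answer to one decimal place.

The recombinant classes are R D and r d: 236 + 231 = 467.
Recombination frequency = 467/1433 = 0.3259 ≈ 32.6%, i.e. 32.6 centimorgans.

32.6 centimorgans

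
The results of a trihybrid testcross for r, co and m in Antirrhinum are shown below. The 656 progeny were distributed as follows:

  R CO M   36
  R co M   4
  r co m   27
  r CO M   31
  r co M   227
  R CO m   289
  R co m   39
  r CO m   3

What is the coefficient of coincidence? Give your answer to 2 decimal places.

The two most frequent reciprocal classes, R CO m and r co M, are the parental types, so the F1 was R CO m / r co M.
The two rarest classes, r CO m and R co M, are the double crossovers. Comparing them with the parentals, only the r allele has switched, so r is the middle locus and the order is m – r – co.
m–r: (63 + 7)/656 = 0.1067; r–co: (70 + 7)/656 = 0.1174.
Expected DCO frequency = 0.1067 × 0.1174 ≈ 0.01253; observed = 7/656 ≈ 0.01067.
Coefficient of coincidence = 0.01067/0.01253 ≈ 0.85.

0.85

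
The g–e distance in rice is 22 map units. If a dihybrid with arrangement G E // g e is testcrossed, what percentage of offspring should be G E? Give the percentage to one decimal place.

39.0%

A map distance of 22 map units corresponds to a recombination frequency of 0.220.
The F1 is G E / g e, so G E is a parental gamete class with expected frequency (1 − r)/2 = 0.780/2 = 0.3900.
That is 0.3900 = 39.0% of the progeny.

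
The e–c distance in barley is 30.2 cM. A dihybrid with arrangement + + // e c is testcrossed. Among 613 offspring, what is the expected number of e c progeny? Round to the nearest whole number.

A map distance of 30.2 cM corresponds to a recombination frequency of 0.302.
The F1 is + + / e c, so e c is a parental gamete class with expected frequency (1 − r)/2 = 0.698/2 = 0.3490.
Expected number = 0.3490 × 613 = 213.94 ≈ 214.

214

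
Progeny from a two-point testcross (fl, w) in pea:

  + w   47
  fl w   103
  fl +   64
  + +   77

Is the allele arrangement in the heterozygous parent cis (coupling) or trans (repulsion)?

cis

The two most frequent classes are + + (77) and fl w (103); these are the parental (non-recombinant) types.
So the F1 carried + + on one chromosome and fl w on the other — the recessive alleles are on the same chromosome (cis / coupling).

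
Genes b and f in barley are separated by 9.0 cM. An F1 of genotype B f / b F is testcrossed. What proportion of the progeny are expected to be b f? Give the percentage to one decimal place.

A map distance of 9.0 cM corresponds to a recombination frequency of 0.090.
The F1 is B f / b F, so b f is a recombinant gamete class with expected frequency r/2 = 0.090/2 = 0.0450.
That is 0.0450 = 4.5% of the progeny.

4.5%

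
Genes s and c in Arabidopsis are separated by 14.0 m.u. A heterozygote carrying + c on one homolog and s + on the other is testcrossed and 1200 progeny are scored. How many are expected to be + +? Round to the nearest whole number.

84

A map distance of 14.0 m.u. corresponds to a recombination frequency of 0.140.
The F1 is + c / s +, so + + is a recombinant gamete class with expected frequency r/2 = 0.140/2 = 0.0700.
Expected number = 0.0700 × 1200 = 84.00 ≈ 84.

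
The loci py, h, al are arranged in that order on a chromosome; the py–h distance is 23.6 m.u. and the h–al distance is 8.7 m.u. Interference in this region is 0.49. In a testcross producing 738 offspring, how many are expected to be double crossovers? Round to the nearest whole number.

8

Map distances give recombination frequencies of 0.236 and 0.087 for the two intervals.
With interference 0.49 (so coincidence = 0.51), expected double-crossover frequency = 0.236 × 0.087 × 0.51 = 0.01047.
Expected number = 0.01047 × 738 = 7.73 ≈ 8.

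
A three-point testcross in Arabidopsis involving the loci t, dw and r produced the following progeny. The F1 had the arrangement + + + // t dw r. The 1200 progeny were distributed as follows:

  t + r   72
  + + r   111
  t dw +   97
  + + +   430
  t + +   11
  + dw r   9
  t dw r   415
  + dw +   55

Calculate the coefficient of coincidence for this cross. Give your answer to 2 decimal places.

The two rarest classes, t + + and + dw r, are the double crossovers. Comparing them with the parentals, only the t allele has switched, so t is the middle locus and the order is dw – t – r.
dw–t: (127 + 20)/1200 = 0.1225; t–r: (208 + 20)/1200 = 0.1900.
Expected DCO frequency = 0.1225 × 0.1900 ≈ 0.02328; observed = 20/1200 ≈ 0.01667.
Coefficient of coincidence = 0.01667/0.02328 ≈ 0.72.

0.72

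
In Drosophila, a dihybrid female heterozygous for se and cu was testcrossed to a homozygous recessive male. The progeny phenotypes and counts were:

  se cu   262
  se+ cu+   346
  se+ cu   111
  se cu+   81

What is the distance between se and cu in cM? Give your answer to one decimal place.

The two most frequent classes, se+ cu+ (346) and se cu (262), are the parental types, so the F1 was se+ cu+ / se cu.
The recombinant classes are se+ cu and se cu+: 111 + 81 = 192.
Recombination frequency = 192/800 = 0.2400 ≈ 24.0%, i.e. 24.0 cM.

24.0 cM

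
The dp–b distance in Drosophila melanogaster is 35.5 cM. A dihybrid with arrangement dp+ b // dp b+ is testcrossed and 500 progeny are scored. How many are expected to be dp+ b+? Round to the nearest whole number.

89

A map distance of 35.5 cM corresponds to a recombination frequency of 0.355.
The F1 is dp+ b / dp b+, so dp+ b+ is a recombinant gamete class with expected frequency r/2 = 0.355/2 = 0.1775.
Expected number = 0.1775 × 500 = 88.75 ≈ 89.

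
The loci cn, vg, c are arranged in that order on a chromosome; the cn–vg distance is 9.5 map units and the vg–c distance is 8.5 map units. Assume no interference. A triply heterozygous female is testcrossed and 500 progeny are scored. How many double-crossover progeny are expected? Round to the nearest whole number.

Map distances give recombination frequencies of 0.095 and 0.085 for the two intervals.
With no interference, expected double-crossover frequency = 0.095 × 0.085 = 0.00808.
Expected number = 0.00808 × 500 = 4.04 ≈ 4.

4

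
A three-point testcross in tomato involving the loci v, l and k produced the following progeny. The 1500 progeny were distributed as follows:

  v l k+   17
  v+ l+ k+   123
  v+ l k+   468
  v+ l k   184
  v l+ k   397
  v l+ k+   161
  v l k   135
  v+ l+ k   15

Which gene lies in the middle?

v

The two most frequent reciprocal classes, v l+ k and v+ l k+, are the parental types, so the F1 was v l+ k / v+ l k+.
The two rarest classes, v+ l+ k and v l k+, are the double crossovers. Comparing them with the parentals, only the v allele has switched, so v is the middle locus and the order is k – v – l.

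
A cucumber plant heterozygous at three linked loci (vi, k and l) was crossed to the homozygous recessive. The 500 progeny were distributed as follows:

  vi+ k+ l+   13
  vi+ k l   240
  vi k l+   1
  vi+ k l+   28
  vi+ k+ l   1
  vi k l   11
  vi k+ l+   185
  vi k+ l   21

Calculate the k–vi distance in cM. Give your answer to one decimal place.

The two most frequent reciprocal classes, vi+ k l and vi k+ l+, are the parental types, so the F1 was vi+ k l / vi k+ l+.
The two rarest classes, vi+ k+ l and vi k l+, are the double crossovers. Comparing them with the parentals, only the k allele has switched, so k is the middle locus and the order is vi – k – l.
Crossovers in the vi–k interval produce the single-crossover classes vi k l and vi+ k+ l+ (11 + 13 = 24) plus the double crossovers (2).
RF(vi–k) = (24 + 2) / 500 = 26/500 = 0.0520 → 5.2 cM.

5.2 cM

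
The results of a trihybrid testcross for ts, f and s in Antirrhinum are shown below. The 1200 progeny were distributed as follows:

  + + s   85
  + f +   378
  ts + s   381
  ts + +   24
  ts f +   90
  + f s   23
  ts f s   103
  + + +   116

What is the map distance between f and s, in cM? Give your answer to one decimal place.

The two most frequent reciprocal classes, + f + and ts + s, are the parental types, so the F1 was + f + / ts + s.
The two rarest classes, + f s and ts + +, are the double crossovers. Comparing them with the parentals, only the s allele has switched, so s is the middle locus and the order is ts – s – f.
Crossovers in the s–f interval produce the single-crossover classes + + + and ts f s (116 + 103 = 219) plus the double crossovers (47).
RF(s–f) = (219 + 47) / 1200 = 266/1200 = 0.2217 → 22.2 cM.

22.2 cM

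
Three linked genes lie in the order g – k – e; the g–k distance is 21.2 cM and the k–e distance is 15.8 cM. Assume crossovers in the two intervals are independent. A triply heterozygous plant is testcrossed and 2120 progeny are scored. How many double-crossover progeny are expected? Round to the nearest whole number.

Map distances give recombination frequencies of 0.212 and 0.158 for the two intervals.
With no interference, expected double-crossover frequency = 0.212 × 0.158 = 0.03350.
Expected number = 0.03350 × 2120 = 71.01 ≈ 71.

71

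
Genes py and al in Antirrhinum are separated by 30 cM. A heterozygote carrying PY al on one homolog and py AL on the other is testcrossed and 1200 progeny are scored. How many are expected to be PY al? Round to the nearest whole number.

A map distance of 30 cM corresponds to a recombination frequency of 0.300.
The F1 is PY al / py AL, so PY al is a parental gamete class with expected frequency (1 − r)/2 = 0.700/2 = 0.3500.
Expected number = 0.3500 × 1200 = 420.00 ≈ 420.

420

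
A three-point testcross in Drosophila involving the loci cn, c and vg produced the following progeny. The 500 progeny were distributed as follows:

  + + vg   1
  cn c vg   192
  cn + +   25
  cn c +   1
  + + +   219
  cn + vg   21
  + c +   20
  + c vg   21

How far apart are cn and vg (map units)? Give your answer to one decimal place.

9.6 map units

The two most frequent reciprocal classes, cn c vg and + + +, are the parental types, so the F1 was cn c vg / + + +.
The two rarest classes, cn c + and + + vg, are the double crossovers. Comparing them with the parentals, only the vg allele has switched, so vg is the middle locus and the order is c – vg – cn.
Crossovers in the vg–cn interval produce the single-crossover classes + c vg and cn + + (21 + 25 = 46) plus the double crossovers (2).
RF(vg–cn) = (46 + 2) / 500 = 48/500 = 0.0960 → 9.6 map units.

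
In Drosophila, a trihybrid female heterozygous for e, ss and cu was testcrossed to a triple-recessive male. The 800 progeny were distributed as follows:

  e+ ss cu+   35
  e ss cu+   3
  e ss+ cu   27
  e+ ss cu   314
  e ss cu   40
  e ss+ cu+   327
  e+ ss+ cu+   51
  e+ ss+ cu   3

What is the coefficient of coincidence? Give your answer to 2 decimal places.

0.73

The two most frequent reciprocal classes, e ss+ cu+ and e+ ss cu, are the parental types, so the F1 was e ss+ cu+ / e+ ss cu.
The two rarest classes, e ss cu+ and e+ ss+ cu, are the double crossovers. Comparing them with the parentals, only the ss allele has switched, so ss is the middle locus and the order is cu – ss – e.
cu–ss: (62 + 6)/800 = 0.0850; ss–e: (91 + 6)/800 = 0.1212.
Expected DCO frequency = 0.0850 × 0.1212 ≈ 0.01030; observed = 6/800 ≈ 0.00750.
Coefficient of coincidence = 0.00750/0.01030 ≈ 0.73.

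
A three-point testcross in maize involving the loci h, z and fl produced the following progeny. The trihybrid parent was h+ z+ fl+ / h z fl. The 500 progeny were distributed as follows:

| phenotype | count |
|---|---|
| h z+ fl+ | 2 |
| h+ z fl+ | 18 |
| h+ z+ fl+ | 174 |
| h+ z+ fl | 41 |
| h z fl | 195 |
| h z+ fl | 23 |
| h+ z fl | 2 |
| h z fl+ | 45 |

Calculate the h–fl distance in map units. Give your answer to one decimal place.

The two rarest classes, h z+ fl+ and h+ z fl, are the double crossovers. Comparing them with the parentals, only the h allele has switched, so h is the middle locus and the order is z – h – fl.
Crossovers in the h–fl interval produce the single-crossover classes h+ z+ fl and h z fl+ (41 + 45 = 86) plus the double crossovers (4).
RF(h–fl) = (86 + 4) / 500 = 90/500 = 0.1800 → 18.0 map units.

18.0 map units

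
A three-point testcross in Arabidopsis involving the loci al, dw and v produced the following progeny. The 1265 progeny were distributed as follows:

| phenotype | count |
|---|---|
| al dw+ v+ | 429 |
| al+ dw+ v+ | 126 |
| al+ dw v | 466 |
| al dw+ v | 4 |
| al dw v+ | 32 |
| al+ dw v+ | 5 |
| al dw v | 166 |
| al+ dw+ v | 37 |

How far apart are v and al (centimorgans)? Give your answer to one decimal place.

23.8 centimorgans

The two most frequent reciprocal classes, al dw+ v+ and al+ dw v, are the parental types, so the F1 was al dw+ v+ / al+ dw v.
The two rarest classes, al dw+ v and al+ dw v+, are the double crossovers. Comparing them with the parentals, only the v allele has switched, so v is the middle locus and the order is al – v – dw.
Crossovers in the al–v interval produce the single-crossover classes al+ dw+ v+ and al dw v (126 + 166 = 292) plus the double crossovers (9).
RF(al–v) = (292 + 9) / 1265 = 301/1265 = 0.2379 → 23.8 centimorgans.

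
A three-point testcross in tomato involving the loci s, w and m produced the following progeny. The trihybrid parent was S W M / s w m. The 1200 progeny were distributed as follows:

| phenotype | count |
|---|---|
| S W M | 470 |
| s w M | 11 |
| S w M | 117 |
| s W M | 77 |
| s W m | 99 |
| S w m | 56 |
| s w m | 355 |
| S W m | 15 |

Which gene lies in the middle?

The two rarest classes, S W m and s w M, are the double crossovers. Comparing them with the parentals, only the m allele has switched, so m is the middle locus and the order is s – m – w.

m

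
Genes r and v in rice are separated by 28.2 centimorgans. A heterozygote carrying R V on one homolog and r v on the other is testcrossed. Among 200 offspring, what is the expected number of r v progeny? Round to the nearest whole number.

A map distance of 28.2 centimorgans corresponds to a recombination frequency of 0.282.
The F1 is R V / r v, so r v is a parental gamete class with expected frequency (1 − r)/2 = 0.718/2 = 0.3590.
Expected number = 0.3590 × 200 = 71.80 ≈ 72.

72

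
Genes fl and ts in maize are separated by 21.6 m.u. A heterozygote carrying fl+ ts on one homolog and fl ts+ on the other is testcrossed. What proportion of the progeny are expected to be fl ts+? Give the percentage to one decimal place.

39.2%

A map distance of 21.6 m.u. corresponds to a recombination frequency of 0.216.
The F1 is fl+ ts / fl ts+, so fl ts+ is a parental gamete class with expected frequency (1 − r)/2 = 0.784/2 = 0.3920.
That is 0.3920 = 39.2% of the progeny.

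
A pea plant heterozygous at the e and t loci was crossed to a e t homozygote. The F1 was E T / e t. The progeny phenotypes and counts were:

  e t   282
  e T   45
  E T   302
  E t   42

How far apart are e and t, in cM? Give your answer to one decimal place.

The recombinant classes are E t and e T: 42 + 45 = 87.
Recombination frequency = 87/671 = 0.1297 ≈ 13.0%, i.e. 13.0 cM.

13.0 cM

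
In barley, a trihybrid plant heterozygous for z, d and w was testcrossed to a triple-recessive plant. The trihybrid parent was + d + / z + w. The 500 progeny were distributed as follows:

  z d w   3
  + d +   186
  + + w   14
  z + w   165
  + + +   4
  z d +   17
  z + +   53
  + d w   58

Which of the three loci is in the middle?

d

The two rarest classes, + + + and z d w, are the double crossovers. Comparing them with the parentals, only the d allele has switched, so d is the middle locus and the order is w – d – z.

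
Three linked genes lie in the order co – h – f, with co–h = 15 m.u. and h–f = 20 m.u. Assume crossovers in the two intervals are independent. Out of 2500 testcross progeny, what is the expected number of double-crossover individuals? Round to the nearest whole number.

75

Map distances give recombination frequencies of 0.150 and 0.200 for the two intervals.
With no interference, expected double-crossover frequency = 0.150 × 0.200 = 0.03000.
Expected number = 0.03000 × 2500 = 75.00 ≈ 75.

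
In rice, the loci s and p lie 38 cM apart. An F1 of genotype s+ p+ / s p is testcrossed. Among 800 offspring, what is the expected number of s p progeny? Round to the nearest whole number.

248

A map distance of 38 cM corresponds to a recombination frequency of 0.380.
The F1 is s+ p+ / s p, so s p is a parental gamete class with expected frequency (1 − r)/2 = 0.620/2 = 0.3100.
Expected number = 0.3100 × 800 = 248.00 ≈ 248.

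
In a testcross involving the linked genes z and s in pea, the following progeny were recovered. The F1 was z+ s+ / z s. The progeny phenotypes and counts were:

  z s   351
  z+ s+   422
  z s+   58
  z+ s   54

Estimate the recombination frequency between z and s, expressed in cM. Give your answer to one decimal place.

12.7 cM

The recombinant classes are z+ s and z s+: 54 + 58 = 112.
Recombination frequency = 112/885 = 0.1266 ≈ 12.7%, i.e. 12.7 cM.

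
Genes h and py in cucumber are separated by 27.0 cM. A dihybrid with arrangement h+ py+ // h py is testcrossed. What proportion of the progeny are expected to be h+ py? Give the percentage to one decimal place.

A map distance of 27.0 cM corresponds to a recombination frequency of 0.270.
The F1 is h+ py+ / h py, so h+ py is a recombinant gamete class with expected frequency r/2 = 0.270/2 = 0.1350.
That is 0.1350 = 13.5% of the progeny.

13.5%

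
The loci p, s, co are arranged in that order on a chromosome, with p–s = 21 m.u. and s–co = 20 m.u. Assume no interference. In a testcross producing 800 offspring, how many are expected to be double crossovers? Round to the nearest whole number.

Map distances give recombination frequencies of 0.210 and 0.200 for the two intervals.
With no interference, expected double-crossover frequency = 0.210 × 0.200 = 0.04200.
Expected number = 0.04200 × 800 = 33.60 ≈ 34.

34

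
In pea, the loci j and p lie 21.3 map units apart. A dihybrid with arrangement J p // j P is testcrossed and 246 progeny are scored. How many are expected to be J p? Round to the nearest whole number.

A map distance of 21.3 map units corresponds to a recombination frequency of 0.213.
The F1 is J p / j P, so J p is a parental gamete class with expected frequency (1 − r)/2 = 0.787/2 = 0.3935.
Expected number = 0.3935 × 246 = 96.80 ≈ 97.

97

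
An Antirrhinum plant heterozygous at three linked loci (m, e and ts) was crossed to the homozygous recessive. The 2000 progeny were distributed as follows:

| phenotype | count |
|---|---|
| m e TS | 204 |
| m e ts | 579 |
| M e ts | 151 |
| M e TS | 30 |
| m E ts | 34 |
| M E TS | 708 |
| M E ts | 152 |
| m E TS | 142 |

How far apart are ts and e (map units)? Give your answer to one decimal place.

21.0 map units

The two most frequent reciprocal classes, M E TS and m e ts, are the parental types, so the F1 was M E TS / m e ts.
The two rarest classes, M e TS and m E ts, are the double crossovers. Comparing them with the parentals, only the e allele has switched, so e is the middle locus and the order is m – e – ts.
Crossovers in the e–ts interval produce the single-crossover classes M E ts and m e TS (152 + 204 = 356) plus the double crossovers (64).
RF(e–ts) = (356 + 64) / 2000 = 420/2000 = 0.2100 → 21.0 map units.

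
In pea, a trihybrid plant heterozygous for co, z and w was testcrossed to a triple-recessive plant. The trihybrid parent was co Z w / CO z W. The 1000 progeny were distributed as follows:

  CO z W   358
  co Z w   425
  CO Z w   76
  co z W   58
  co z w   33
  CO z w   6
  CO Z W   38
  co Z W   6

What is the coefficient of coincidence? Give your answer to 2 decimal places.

0.99

The two rarest classes, co Z W and CO z w, are the double crossovers. Comparing them with the parentals, only the w allele has switched, so w is the middle locus and the order is z – w – co.
z–w: (71 + 12)/1000 = 0.0830; w–co: (134 + 12)/1000 = 0.1460.
Expected DCO frequency = 0.0830 × 0.1460 ≈ 0.01212; observed = 12/1000 ≈ 0.01200.
Coefficient of coincidence = 0.01200/0.01212 ≈ 0.99.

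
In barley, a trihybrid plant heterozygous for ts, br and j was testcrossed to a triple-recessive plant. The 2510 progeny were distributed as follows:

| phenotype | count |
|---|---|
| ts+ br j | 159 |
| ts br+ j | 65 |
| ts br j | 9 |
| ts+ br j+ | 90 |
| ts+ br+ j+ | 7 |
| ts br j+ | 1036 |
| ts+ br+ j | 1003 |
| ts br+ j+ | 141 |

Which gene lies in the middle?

The two most frequent reciprocal classes, ts br j+ and ts+ br+ j, are the parental types, so the F1 was ts br j+ / ts+ br+ j.
The two rarest classes, ts br j and ts+ br+ j+, are the double crossovers. Comparing them with the parentals, only the j allele has switched, so j is the middle locus and the order is br – j – ts.

j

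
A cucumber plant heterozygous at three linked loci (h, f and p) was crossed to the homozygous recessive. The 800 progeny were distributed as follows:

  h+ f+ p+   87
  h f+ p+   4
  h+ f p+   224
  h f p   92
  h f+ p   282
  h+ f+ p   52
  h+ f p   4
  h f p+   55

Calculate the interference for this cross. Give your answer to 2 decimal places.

0.70

The two most frequent reciprocal classes, h f+ p and h+ f p+, are the parental types, so the F1 was h f+ p / h+ f p+.
The two rarest classes, h f+ p+ and h+ f p, are the double crossovers. Comparing them with the parentals, only the p allele has switched, so p is the middle locus and the order is h – p – f.
h–p: (107 + 8)/800 = 0.1437; p–f: (179 + 8)/800 = 0.2338.
Expected DCO frequency = 0.1437 × 0.2338 ≈ 0.03360; observed = 8/800 ≈ 0.01000.
Coefficient of coincidence = 0.01000/0.03360 ≈ 0.30; interference = 1 − 0.30 = 0.70.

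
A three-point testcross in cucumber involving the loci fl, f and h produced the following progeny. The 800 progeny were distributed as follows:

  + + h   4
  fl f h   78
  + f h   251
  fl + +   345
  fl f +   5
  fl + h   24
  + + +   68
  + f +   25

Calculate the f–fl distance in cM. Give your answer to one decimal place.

The two most frequent reciprocal classes, + f h and fl + +, are the parental types, so the F1 was + f h / fl + +.
The two rarest classes, + + h and fl f +, are the double crossovers. Comparing them with the parentals, only the f allele has switched, so f is the middle locus and the order is h – f – fl.
Crossovers in the f–fl interval produce the single-crossover classes fl f h and + + + (78 + 68 = 146) plus the double crossovers (9).
RF(f–fl) = (146 + 9) / 800 = 155/800 = 0.1938 → 19.4 cM.

19.4 cM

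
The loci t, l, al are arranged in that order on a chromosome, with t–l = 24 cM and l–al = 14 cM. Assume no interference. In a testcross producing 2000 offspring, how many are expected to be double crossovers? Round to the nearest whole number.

Map distances give recombination frequencies of 0.240 and 0.140 for the two intervals.
With no interference, expected double-crossover frequency = 0.240 × 0.140 = 0.03360.
Expected number = 0.03360 × 2000 = 67.20 ≈ 67.

67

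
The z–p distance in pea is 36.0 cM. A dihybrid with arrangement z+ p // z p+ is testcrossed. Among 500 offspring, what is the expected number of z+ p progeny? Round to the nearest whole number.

160

A map distance of 36.0 cM corresponds to a recombination frequency of 0.360.
The F1 is z+ p / z p+, so z+ p is a parental gamete class with expected frequency (1 − r)/2 = 0.640/2 = 0.3200.
Expected number = 0.3200 × 500 = 160.00 ≈ 160.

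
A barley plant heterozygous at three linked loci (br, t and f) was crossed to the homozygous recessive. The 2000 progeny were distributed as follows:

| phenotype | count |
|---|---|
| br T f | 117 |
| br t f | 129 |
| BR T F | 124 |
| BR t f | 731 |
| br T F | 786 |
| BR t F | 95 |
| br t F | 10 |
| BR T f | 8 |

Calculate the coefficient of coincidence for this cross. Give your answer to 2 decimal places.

0.58

The two most frequent reciprocal classes, BR t f and br T F, are the parental types, so the F1 was BR t f / br T F.
The two rarest classes, BR T f and br t F, are the double crossovers. Comparing them with the parentals, only the t allele has switched, so t is the middle locus and the order is f – t – br.
f–t: (212 + 18)/2000 = 0.1150; t–br: (253 + 18)/2000 = 0.1355.
Expected DCO frequency = 0.1150 × 0.1355 ≈ 0.01558; observed = 18/2000 ≈ 0.00900.
Coefficient of coincidence = 0.00900/0.01558 ≈ 0.58.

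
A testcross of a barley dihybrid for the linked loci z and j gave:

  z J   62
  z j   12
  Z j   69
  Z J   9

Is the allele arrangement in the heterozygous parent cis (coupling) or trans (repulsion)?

The two most frequent classes are Z j (69) and z J (62); these are the parental (non-recombinant) types.
So the F1 carried Z j on one chromosome and z J on the other — the recessive alleles are on opposite chromosomes (trans / repulsion).

trans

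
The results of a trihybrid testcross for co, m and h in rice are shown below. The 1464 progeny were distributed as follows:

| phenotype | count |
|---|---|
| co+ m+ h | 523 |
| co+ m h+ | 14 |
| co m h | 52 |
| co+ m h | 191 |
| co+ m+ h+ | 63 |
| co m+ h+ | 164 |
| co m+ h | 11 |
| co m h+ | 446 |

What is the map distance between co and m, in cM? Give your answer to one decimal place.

The two most frequent reciprocal classes, co m h+ and co+ m+ h, are the parental types, so the F1 was co m h+ / co+ m+ h.
The two rarest classes, co+ m h+ and co m+ h, are the double crossovers. Comparing them with the parentals, only the co allele has switched, so co is the middle locus and the order is h – co – m.
Crossovers in the co–m interval produce the single-crossover classes co m+ h+ and co+ m h (164 + 191 = 355) plus the double crossovers (25).
RF(co–m) = (355 + 25) / 1464 = 380/1464 = 0.2596 → 26.0 cM.

26.0 cM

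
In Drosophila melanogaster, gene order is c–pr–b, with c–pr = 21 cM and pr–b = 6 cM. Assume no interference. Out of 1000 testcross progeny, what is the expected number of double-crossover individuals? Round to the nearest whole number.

13

Map distances give recombination frequencies of 0.210 and 0.060 for the two intervals.
With no interference, expected double-crossover frequency = 0.210 × 0.060 = 0.01260.
Expected number = 0.01260 × 1000 = 12.60 ≈ 13.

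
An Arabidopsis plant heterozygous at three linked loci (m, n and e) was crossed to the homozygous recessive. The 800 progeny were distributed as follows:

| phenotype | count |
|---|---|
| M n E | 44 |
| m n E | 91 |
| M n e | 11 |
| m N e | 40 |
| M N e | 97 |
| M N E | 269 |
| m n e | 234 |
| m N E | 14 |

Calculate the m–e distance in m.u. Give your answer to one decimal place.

26.6 m.u.

The two most frequent reciprocal classes, m n e and M N E, are the parental types, so the F1 was m n e / M N E.
The two rarest classes, M n e and m N E, are the double crossovers. Comparing them with the parentals, only the m allele has switched, so m is the middle locus and the order is e – m – n.
Crossovers in the e–m interval produce the single-crossover classes m n E and M N e (91 + 97 = 188) plus the double crossovers (25).
RF(e–m) = (188 + 25) / 800 = 213/800 = 0.2662 → 26.6 m.u.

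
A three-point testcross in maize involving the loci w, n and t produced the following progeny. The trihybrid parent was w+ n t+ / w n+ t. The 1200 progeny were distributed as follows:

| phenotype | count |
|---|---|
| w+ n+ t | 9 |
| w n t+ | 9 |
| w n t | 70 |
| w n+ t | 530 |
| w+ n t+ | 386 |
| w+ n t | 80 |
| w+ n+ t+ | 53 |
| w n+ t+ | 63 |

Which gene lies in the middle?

w

The two rarest classes, w n t+ and w+ n+ t, are the double crossovers. Comparing them with the parentals, only the w allele has switched, so w is the middle locus and the order is n – w – t.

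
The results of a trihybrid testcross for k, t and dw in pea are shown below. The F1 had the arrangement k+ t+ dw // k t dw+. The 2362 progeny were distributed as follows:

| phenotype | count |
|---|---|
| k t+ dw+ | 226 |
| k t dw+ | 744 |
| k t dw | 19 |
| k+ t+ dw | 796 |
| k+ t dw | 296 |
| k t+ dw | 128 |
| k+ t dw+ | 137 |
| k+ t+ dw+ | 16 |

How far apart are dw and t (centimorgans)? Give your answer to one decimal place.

The two rarest classes, k+ t+ dw+ and k t dw, are the double crossovers. Comparing them with the parentals, only the dw allele has switched, so dw is the middle locus and the order is k – dw – t.
Crossovers in the dw–t interval produce the single-crossover classes k+ t dw and k t+ dw+ (296 + 226 = 522) plus the double crossovers (35).
RF(dw–t) = (522 + 35) / 2362 = 557/2362 = 0.2358 → 23.6 centimorgans.

23.6 centimorgans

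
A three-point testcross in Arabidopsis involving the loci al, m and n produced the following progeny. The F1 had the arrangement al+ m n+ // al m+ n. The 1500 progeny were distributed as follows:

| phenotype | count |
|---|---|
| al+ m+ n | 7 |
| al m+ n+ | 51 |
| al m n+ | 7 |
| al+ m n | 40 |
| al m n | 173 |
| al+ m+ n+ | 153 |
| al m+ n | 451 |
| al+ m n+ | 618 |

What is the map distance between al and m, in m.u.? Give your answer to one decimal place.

The two rarest classes, al m n+ and al+ m+ n, are the double crossovers. Comparing them with the parentals, only the al allele has switched, so al is the middle locus and the order is m – al – n.
Crossovers in the m–al interval produce the single-crossover classes al+ m+ n+ and al m n (153 + 173 = 326) plus the double crossovers (14).
RF(m–al) = (326 + 14) / 1500 = 340/1500 = 0.2267 → 22.7 m.u.

22.7 m.u.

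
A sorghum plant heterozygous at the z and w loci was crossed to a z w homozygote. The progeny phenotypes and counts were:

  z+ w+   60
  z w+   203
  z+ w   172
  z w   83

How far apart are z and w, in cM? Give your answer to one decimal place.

27.6 cM

The two most frequent classes, z+ w (172) and z w+ (203), are the parental types, so the F1 was z+ w / z w+.
The recombinant classes are z+ w+ and z w: 60 + 83 = 143.
Recombination frequency = 143/518 = 0.2761 ≈ 27.6%, i.e. 27.6 cM.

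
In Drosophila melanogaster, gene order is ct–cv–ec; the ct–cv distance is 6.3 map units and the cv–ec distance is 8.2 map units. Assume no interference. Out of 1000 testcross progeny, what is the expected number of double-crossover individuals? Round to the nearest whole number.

Map distances give recombination frequencies of 0.063 and 0.082 for the two intervals.
With no interference, expected double-crossover frequency = 0.063 × 0.082 = 0.00517.
Expected number = 0.00517 × 1000 = 5.17 ≈ 5.

5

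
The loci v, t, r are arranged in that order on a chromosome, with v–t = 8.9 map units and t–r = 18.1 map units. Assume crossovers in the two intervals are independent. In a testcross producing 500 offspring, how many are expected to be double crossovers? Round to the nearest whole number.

Map distances give recombination frequencies of 0.089 and 0.181 for the two intervals.
With no interference, expected double-crossover frequency = 0.089 × 0.181 = 0.01611.
Expected number = 0.01611 × 500 = 8.05 ≈ 8.

8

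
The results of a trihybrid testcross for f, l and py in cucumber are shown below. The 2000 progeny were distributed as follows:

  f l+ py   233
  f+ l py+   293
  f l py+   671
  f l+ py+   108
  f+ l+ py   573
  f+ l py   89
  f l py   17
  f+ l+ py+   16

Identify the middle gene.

py

The two most frequent reciprocal classes, f l py+ and f+ l+ py, are the parental types, so the F1 was f l py+ / f+ l+ py.
The two rarest classes, f l py and f+ l+ py+, are the double crossovers. Comparing them with the parentals, only the py allele has switched, so py is the middle locus and the order is l – py – f.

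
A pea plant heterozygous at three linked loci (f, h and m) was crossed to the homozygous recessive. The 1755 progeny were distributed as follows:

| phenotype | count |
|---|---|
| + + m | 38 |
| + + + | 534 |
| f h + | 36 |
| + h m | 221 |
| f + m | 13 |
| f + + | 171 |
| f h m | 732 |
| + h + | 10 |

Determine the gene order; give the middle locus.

The two most frequent reciprocal classes, + + + and f h m, are the parental types, so the F1 was + + + / f h m.
The two rarest classes, + h + and f + m, are the double crossovers. Comparing them with the parentals, only the h allele has switched, so h is the middle locus and the order is f – h – m.

h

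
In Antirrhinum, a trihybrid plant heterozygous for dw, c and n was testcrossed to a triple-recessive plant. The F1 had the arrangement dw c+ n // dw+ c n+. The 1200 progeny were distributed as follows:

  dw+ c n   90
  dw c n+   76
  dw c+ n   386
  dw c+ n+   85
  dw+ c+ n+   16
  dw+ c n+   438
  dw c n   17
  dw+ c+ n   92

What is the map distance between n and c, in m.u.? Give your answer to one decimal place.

The two rarest classes, dw c n and dw+ c+ n+, are the double crossovers. Comparing them with the parentals, only the c allele has switched, so c is the middle locus and the order is n – c – dw.
Crossovers in the n–c interval produce the single-crossover classes dw c+ n+ and dw+ c n (85 + 90 = 175) plus the double crossovers (33).
RF(n–c) = (175 + 33) / 1200 = 208/1200 = 0.1733 → 17.3 m.u.

17.3 m.u.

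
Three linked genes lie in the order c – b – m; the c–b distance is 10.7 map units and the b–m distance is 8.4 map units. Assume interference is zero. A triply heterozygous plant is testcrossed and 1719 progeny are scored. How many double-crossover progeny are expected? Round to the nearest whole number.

Map distances give recombination frequencies of 0.107 and 0.084 for the two intervals.
With no interference, expected double-crossover frequency = 0.107 × 0.084 = 0.00899.
Expected number = 0.00899 × 1719 = 15.45 ≈ 15.

15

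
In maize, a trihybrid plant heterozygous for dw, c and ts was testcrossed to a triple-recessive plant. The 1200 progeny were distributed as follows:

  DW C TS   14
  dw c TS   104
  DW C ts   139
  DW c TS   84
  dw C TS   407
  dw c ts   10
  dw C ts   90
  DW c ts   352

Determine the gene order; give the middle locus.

dw

The two most frequent reciprocal classes, dw C TS and DW c ts, are the parental types, so the F1 was dw C TS / DW c ts.
The two rarest classes, DW C TS and dw c ts, are the double crossovers. Comparing them with the parentals, only the dw allele has switched, so dw is the middle locus and the order is c – dw – ts.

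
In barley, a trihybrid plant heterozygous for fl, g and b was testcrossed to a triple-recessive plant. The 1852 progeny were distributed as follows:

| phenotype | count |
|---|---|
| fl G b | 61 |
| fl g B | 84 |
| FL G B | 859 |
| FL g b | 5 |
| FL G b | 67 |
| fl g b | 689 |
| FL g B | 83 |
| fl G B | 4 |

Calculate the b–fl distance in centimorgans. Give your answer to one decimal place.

8.6 centimorgans

The two most frequent reciprocal classes, fl g b and FL G B, are the parental types, so the F1 was fl g b / FL G B.
The two rarest classes, FL g b and fl G B, are the double crossovers. Comparing them with the parentals, only the fl allele has switched, so fl is the middle locus and the order is g – fl – b.
Crossovers in the fl–b interval produce the single-crossover classes fl g B and FL G b (84 + 67 = 151) plus the double crossovers (9).
RF(fl–b) = (151 + 9) / 1852 = 160/1852 = 0.0864 → 8.6 centimorgans.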